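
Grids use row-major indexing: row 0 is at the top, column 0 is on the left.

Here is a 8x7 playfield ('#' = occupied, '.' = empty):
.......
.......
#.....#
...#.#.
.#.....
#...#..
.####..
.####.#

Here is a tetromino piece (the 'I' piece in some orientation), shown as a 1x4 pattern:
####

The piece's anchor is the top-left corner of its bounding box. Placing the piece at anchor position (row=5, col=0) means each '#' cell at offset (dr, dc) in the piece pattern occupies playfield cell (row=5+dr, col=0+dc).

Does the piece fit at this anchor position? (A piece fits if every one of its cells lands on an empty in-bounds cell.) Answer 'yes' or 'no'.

Check each piece cell at anchor (5, 0):
  offset (0,0) -> (5,0): occupied ('#') -> FAIL
  offset (0,1) -> (5,1): empty -> OK
  offset (0,2) -> (5,2): empty -> OK
  offset (0,3) -> (5,3): empty -> OK
All cells valid: no

Answer: no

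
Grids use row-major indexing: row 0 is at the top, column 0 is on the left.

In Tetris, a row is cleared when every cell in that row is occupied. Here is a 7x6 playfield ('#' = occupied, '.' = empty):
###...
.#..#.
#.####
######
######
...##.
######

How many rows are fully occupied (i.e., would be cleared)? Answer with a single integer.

Answer: 3

Derivation:
Check each row:
  row 0: 3 empty cells -> not full
  row 1: 4 empty cells -> not full
  row 2: 1 empty cell -> not full
  row 3: 0 empty cells -> FULL (clear)
  row 4: 0 empty cells -> FULL (clear)
  row 5: 4 empty cells -> not full
  row 6: 0 empty cells -> FULL (clear)
Total rows cleared: 3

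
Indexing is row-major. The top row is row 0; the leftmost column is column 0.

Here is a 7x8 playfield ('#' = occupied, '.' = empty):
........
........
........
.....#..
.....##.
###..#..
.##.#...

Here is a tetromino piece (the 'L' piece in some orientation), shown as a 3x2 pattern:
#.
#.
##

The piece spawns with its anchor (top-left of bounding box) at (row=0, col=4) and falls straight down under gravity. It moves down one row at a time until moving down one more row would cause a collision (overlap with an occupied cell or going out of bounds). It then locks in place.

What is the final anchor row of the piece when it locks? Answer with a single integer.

Spawn at (row=0, col=4). Try each row:
  row 0: fits
  row 1: blocked -> lock at row 0

Answer: 0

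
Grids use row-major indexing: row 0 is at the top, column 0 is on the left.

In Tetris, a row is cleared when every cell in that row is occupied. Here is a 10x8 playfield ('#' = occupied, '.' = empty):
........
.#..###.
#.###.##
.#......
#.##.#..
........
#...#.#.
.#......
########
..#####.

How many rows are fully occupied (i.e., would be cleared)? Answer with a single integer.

Check each row:
  row 0: 8 empty cells -> not full
  row 1: 4 empty cells -> not full
  row 2: 2 empty cells -> not full
  row 3: 7 empty cells -> not full
  row 4: 4 empty cells -> not full
  row 5: 8 empty cells -> not full
  row 6: 5 empty cells -> not full
  row 7: 7 empty cells -> not full
  row 8: 0 empty cells -> FULL (clear)
  row 9: 3 empty cells -> not full
Total rows cleared: 1

Answer: 1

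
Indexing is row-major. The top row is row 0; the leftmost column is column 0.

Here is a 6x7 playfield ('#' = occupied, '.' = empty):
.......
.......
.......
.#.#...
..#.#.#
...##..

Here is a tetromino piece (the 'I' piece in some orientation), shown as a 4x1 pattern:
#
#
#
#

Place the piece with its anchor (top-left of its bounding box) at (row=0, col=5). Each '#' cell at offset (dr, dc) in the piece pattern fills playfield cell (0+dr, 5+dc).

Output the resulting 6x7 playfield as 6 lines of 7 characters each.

Fill (0+0,5+0) = (0,5)
Fill (0+1,5+0) = (1,5)
Fill (0+2,5+0) = (2,5)
Fill (0+3,5+0) = (3,5)

Answer: .....#.
.....#.
.....#.
.#.#.#.
..#.#.#
...##..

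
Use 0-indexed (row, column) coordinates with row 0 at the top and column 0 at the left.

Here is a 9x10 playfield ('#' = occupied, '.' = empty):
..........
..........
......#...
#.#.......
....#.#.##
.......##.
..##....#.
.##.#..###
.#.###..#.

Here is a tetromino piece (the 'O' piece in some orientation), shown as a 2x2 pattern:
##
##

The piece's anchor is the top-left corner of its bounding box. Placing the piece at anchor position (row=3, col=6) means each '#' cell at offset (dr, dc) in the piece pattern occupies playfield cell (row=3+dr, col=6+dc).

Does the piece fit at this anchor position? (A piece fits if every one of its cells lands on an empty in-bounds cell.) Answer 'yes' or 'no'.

Check each piece cell at anchor (3, 6):
  offset (0,0) -> (3,6): empty -> OK
  offset (0,1) -> (3,7): empty -> OK
  offset (1,0) -> (4,6): occupied ('#') -> FAIL
  offset (1,1) -> (4,7): empty -> OK
All cells valid: no

Answer: no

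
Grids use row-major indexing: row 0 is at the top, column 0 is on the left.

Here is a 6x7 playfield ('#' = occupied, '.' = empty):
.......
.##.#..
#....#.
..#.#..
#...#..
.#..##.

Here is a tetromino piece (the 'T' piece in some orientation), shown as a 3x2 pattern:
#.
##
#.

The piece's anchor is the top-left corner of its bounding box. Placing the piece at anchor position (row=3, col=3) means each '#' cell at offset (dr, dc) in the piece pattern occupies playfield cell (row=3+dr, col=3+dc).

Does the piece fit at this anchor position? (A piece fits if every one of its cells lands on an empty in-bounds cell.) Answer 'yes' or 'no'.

Check each piece cell at anchor (3, 3):
  offset (0,0) -> (3,3): empty -> OK
  offset (1,0) -> (4,3): empty -> OK
  offset (1,1) -> (4,4): occupied ('#') -> FAIL
  offset (2,0) -> (5,3): empty -> OK
All cells valid: no

Answer: no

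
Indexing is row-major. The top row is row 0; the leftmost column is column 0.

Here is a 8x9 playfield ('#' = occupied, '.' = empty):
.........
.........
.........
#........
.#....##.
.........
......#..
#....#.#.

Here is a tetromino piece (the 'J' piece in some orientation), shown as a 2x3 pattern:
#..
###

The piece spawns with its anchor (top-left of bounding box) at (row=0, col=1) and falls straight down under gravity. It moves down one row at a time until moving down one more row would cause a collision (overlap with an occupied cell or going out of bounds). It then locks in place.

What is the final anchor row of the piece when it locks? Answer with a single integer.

Spawn at (row=0, col=1). Try each row:
  row 0: fits
  row 1: fits
  row 2: fits
  row 3: blocked -> lock at row 2

Answer: 2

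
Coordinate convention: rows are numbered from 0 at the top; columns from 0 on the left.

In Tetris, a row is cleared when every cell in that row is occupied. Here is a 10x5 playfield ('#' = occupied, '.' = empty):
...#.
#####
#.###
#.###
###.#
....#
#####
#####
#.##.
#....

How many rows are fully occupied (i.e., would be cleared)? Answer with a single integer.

Check each row:
  row 0: 4 empty cells -> not full
  row 1: 0 empty cells -> FULL (clear)
  row 2: 1 empty cell -> not full
  row 3: 1 empty cell -> not full
  row 4: 1 empty cell -> not full
  row 5: 4 empty cells -> not full
  row 6: 0 empty cells -> FULL (clear)
  row 7: 0 empty cells -> FULL (clear)
  row 8: 2 empty cells -> not full
  row 9: 4 empty cells -> not full
Total rows cleared: 3

Answer: 3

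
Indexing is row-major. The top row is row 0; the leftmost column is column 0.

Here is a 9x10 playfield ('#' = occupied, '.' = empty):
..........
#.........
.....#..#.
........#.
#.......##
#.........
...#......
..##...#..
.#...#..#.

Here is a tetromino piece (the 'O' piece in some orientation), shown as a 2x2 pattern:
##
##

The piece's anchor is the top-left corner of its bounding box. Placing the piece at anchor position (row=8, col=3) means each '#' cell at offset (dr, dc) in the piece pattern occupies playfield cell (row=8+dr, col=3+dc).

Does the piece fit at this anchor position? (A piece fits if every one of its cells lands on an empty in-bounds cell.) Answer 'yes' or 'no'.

Check each piece cell at anchor (8, 3):
  offset (0,0) -> (8,3): empty -> OK
  offset (0,1) -> (8,4): empty -> OK
  offset (1,0) -> (9,3): out of bounds -> FAIL
  offset (1,1) -> (9,4): out of bounds -> FAIL
All cells valid: no

Answer: no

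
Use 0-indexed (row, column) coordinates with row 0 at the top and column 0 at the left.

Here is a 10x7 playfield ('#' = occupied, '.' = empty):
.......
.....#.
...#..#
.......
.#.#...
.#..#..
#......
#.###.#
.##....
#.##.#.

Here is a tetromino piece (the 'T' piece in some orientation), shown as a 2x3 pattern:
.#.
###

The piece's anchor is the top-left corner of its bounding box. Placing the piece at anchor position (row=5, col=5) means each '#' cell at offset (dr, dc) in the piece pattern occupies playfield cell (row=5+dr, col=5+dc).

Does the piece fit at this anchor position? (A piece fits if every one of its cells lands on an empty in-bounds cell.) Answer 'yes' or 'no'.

Answer: no

Derivation:
Check each piece cell at anchor (5, 5):
  offset (0,1) -> (5,6): empty -> OK
  offset (1,0) -> (6,5): empty -> OK
  offset (1,1) -> (6,6): empty -> OK
  offset (1,2) -> (6,7): out of bounds -> FAIL
All cells valid: no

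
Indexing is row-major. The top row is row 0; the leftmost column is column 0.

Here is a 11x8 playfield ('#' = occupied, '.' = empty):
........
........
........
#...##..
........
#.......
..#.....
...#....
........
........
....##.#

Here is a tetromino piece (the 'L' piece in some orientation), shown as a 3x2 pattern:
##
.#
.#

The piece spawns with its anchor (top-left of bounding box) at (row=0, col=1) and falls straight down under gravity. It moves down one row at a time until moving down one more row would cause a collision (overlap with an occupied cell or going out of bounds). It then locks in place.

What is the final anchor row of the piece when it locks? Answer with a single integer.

Spawn at (row=0, col=1). Try each row:
  row 0: fits
  row 1: fits
  row 2: fits
  row 3: fits
  row 4: blocked -> lock at row 3

Answer: 3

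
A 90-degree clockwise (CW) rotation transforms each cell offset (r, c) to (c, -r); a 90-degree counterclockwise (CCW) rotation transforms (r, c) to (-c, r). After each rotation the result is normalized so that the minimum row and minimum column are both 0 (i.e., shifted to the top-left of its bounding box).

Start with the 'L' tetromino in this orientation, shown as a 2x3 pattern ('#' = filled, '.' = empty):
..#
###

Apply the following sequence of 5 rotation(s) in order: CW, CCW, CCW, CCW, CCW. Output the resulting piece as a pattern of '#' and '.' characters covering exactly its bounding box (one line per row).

Answer: #.
#.
##

Derivation:
Start:
..#
###
After rotation 1 (CW):
#.
#.
##
After rotation 2 (CCW):
..#
###
After rotation 3 (CCW):
##
.#
.#
After rotation 4 (CCW):
###
#..
After rotation 5 (CCW):
#.
#.
##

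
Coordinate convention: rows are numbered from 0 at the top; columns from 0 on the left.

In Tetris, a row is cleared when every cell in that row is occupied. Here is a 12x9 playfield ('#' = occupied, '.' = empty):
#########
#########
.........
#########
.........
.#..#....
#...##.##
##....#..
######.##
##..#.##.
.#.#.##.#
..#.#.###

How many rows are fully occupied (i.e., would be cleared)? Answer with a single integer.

Check each row:
  row 0: 0 empty cells -> FULL (clear)
  row 1: 0 empty cells -> FULL (clear)
  row 2: 9 empty cells -> not full
  row 3: 0 empty cells -> FULL (clear)
  row 4: 9 empty cells -> not full
  row 5: 7 empty cells -> not full
  row 6: 4 empty cells -> not full
  row 7: 6 empty cells -> not full
  row 8: 1 empty cell -> not full
  row 9: 4 empty cells -> not full
  row 10: 4 empty cells -> not full
  row 11: 4 empty cells -> not full
Total rows cleared: 3

Answer: 3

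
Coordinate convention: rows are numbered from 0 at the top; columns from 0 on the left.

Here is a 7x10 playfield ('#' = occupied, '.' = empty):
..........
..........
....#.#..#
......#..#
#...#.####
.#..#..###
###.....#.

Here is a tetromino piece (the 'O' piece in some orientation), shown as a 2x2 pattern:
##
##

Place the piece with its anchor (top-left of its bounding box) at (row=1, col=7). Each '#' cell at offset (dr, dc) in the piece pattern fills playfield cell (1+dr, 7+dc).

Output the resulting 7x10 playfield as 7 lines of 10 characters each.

Fill (1+0,7+0) = (1,7)
Fill (1+0,7+1) = (1,8)
Fill (1+1,7+0) = (2,7)
Fill (1+1,7+1) = (2,8)

Answer: ..........
.......##.
....#.####
......#..#
#...#.####
.#..#..###
###.....#.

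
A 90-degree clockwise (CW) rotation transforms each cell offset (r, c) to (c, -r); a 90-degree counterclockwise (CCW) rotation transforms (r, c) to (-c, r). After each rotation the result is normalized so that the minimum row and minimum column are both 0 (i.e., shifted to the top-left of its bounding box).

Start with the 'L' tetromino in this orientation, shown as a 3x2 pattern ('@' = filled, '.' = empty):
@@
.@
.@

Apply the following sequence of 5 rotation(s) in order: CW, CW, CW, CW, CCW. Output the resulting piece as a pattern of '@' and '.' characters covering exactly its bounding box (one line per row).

Answer: @@@
@..

Derivation:
Start:
@@
.@
.@
After rotation 1 (CW):
..@
@@@
After rotation 2 (CW):
@.
@.
@@
After rotation 3 (CW):
@@@
@..
After rotation 4 (CW):
@@
.@
.@
After rotation 5 (CCW):
@@@
@..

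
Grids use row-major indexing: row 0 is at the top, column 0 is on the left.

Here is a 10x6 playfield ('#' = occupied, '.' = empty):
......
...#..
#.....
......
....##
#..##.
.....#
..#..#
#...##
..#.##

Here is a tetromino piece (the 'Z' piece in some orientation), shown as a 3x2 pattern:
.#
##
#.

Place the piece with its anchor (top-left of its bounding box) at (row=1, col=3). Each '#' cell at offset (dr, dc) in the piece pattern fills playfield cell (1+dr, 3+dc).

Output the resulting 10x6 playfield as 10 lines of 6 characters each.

Fill (1+0,3+1) = (1,4)
Fill (1+1,3+0) = (2,3)
Fill (1+1,3+1) = (2,4)
Fill (1+2,3+0) = (3,3)

Answer: ......
...##.
#..##.
...#..
....##
#..##.
.....#
..#..#
#...##
..#.##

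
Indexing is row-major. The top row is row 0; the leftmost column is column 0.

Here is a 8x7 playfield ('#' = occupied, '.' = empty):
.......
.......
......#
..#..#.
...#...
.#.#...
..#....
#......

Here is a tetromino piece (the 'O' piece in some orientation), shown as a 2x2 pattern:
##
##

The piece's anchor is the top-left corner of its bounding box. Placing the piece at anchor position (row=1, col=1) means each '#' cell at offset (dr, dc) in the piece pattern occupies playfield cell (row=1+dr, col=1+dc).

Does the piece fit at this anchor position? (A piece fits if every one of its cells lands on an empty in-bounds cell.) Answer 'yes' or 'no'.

Check each piece cell at anchor (1, 1):
  offset (0,0) -> (1,1): empty -> OK
  offset (0,1) -> (1,2): empty -> OK
  offset (1,0) -> (2,1): empty -> OK
  offset (1,1) -> (2,2): empty -> OK
All cells valid: yes

Answer: yes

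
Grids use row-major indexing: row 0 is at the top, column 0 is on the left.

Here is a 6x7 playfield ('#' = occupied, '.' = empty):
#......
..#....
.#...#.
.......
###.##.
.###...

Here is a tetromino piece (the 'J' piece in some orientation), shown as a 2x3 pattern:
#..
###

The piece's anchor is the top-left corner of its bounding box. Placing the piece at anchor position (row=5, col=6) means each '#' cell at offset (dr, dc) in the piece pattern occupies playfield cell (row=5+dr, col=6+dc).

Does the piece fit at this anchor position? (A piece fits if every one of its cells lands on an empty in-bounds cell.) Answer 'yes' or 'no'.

Check each piece cell at anchor (5, 6):
  offset (0,0) -> (5,6): empty -> OK
  offset (1,0) -> (6,6): out of bounds -> FAIL
  offset (1,1) -> (6,7): out of bounds -> FAIL
  offset (1,2) -> (6,8): out of bounds -> FAIL
All cells valid: no

Answer: no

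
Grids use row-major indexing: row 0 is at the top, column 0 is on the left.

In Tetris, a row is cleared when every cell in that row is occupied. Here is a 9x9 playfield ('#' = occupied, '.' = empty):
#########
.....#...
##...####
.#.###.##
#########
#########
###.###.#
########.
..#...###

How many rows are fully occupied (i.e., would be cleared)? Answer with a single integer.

Answer: 3

Derivation:
Check each row:
  row 0: 0 empty cells -> FULL (clear)
  row 1: 8 empty cells -> not full
  row 2: 3 empty cells -> not full
  row 3: 3 empty cells -> not full
  row 4: 0 empty cells -> FULL (clear)
  row 5: 0 empty cells -> FULL (clear)
  row 6: 2 empty cells -> not full
  row 7: 1 empty cell -> not full
  row 8: 5 empty cells -> not full
Total rows cleared: 3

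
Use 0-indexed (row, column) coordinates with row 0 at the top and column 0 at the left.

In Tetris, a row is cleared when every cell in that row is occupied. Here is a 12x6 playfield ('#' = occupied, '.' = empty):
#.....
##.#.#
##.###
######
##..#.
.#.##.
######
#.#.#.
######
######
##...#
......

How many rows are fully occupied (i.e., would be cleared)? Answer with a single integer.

Check each row:
  row 0: 5 empty cells -> not full
  row 1: 2 empty cells -> not full
  row 2: 1 empty cell -> not full
  row 3: 0 empty cells -> FULL (clear)
  row 4: 3 empty cells -> not full
  row 5: 3 empty cells -> not full
  row 6: 0 empty cells -> FULL (clear)
  row 7: 3 empty cells -> not full
  row 8: 0 empty cells -> FULL (clear)
  row 9: 0 empty cells -> FULL (clear)
  row 10: 3 empty cells -> not full
  row 11: 6 empty cells -> not full
Total rows cleared: 4

Answer: 4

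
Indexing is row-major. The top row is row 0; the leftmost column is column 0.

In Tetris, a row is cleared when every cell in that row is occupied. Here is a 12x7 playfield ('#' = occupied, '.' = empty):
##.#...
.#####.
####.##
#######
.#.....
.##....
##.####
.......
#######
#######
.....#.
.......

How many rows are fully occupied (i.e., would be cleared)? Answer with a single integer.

Check each row:
  row 0: 4 empty cells -> not full
  row 1: 2 empty cells -> not full
  row 2: 1 empty cell -> not full
  row 3: 0 empty cells -> FULL (clear)
  row 4: 6 empty cells -> not full
  row 5: 5 empty cells -> not full
  row 6: 1 empty cell -> not full
  row 7: 7 empty cells -> not full
  row 8: 0 empty cells -> FULL (clear)
  row 9: 0 empty cells -> FULL (clear)
  row 10: 6 empty cells -> not full
  row 11: 7 empty cells -> not full
Total rows cleared: 3

Answer: 3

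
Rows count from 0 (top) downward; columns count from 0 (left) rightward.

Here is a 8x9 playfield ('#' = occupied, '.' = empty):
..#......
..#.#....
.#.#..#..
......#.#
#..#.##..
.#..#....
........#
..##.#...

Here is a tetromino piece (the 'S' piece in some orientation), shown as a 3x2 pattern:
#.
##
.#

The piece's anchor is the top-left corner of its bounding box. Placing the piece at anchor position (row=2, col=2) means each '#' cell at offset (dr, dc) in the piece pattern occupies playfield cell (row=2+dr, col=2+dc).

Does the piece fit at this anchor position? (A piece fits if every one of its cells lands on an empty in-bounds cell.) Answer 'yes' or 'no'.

Answer: no

Derivation:
Check each piece cell at anchor (2, 2):
  offset (0,0) -> (2,2): empty -> OK
  offset (1,0) -> (3,2): empty -> OK
  offset (1,1) -> (3,3): empty -> OK
  offset (2,1) -> (4,3): occupied ('#') -> FAIL
All cells valid: no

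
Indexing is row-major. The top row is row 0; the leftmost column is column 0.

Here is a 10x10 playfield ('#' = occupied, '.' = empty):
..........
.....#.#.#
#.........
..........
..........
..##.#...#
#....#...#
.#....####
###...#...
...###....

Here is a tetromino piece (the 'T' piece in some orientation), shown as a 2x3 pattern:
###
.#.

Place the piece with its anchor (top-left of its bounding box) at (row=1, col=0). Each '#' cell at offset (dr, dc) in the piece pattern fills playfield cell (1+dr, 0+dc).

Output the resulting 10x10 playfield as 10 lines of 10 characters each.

Answer: ..........
###..#.#.#
##........
..........
..........
..##.#...#
#....#...#
.#....####
###...#...
...###....

Derivation:
Fill (1+0,0+0) = (1,0)
Fill (1+0,0+1) = (1,1)
Fill (1+0,0+2) = (1,2)
Fill (1+1,0+1) = (2,1)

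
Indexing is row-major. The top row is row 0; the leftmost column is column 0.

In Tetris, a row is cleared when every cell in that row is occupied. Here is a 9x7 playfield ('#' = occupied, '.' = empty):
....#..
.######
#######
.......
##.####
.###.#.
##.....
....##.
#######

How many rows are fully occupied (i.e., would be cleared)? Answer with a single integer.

Check each row:
  row 0: 6 empty cells -> not full
  row 1: 1 empty cell -> not full
  row 2: 0 empty cells -> FULL (clear)
  row 3: 7 empty cells -> not full
  row 4: 1 empty cell -> not full
  row 5: 3 empty cells -> not full
  row 6: 5 empty cells -> not full
  row 7: 5 empty cells -> not full
  row 8: 0 empty cells -> FULL (clear)
Total rows cleared: 2

Answer: 2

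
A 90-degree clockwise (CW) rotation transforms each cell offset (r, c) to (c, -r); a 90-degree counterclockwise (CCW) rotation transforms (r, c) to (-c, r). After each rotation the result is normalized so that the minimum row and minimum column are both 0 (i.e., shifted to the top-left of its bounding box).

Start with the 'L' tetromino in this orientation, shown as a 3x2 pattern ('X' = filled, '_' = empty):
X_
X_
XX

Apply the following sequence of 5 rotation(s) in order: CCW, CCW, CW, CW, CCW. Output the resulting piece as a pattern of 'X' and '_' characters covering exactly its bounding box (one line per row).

Answer: __X
XXX

Derivation:
Start:
X_
X_
XX
After rotation 1 (CCW):
__X
XXX
After rotation 2 (CCW):
XX
_X
_X
After rotation 3 (CW):
__X
XXX
After rotation 4 (CW):
X_
X_
XX
After rotation 5 (CCW):
__X
XXX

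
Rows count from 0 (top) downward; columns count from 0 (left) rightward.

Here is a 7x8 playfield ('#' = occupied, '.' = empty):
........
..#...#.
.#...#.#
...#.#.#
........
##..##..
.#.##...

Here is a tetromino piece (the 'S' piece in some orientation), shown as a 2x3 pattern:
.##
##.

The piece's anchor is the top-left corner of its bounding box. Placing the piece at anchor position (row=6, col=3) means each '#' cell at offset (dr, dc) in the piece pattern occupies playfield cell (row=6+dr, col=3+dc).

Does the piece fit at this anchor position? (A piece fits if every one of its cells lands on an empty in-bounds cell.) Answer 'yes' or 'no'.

Check each piece cell at anchor (6, 3):
  offset (0,1) -> (6,4): occupied ('#') -> FAIL
  offset (0,2) -> (6,5): empty -> OK
  offset (1,0) -> (7,3): out of bounds -> FAIL
  offset (1,1) -> (7,4): out of bounds -> FAIL
All cells valid: no

Answer: no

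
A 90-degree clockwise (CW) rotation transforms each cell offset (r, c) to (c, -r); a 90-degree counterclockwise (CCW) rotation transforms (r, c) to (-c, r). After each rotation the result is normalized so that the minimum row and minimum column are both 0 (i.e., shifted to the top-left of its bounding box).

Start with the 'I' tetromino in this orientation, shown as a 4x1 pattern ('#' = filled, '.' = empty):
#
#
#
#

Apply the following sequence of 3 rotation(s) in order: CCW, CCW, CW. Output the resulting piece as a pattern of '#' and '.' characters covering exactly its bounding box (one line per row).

Start:
#
#
#
#
After rotation 1 (CCW):
####
After rotation 2 (CCW):
#
#
#
#
After rotation 3 (CW):
####

Answer: ####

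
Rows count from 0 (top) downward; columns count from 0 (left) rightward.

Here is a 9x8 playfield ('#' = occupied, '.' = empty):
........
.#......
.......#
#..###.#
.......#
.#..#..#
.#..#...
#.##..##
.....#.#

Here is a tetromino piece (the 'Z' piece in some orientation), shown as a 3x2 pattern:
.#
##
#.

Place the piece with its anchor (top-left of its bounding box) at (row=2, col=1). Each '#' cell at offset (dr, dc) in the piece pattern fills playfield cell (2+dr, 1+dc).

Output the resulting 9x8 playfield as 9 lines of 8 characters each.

Fill (2+0,1+1) = (2,2)
Fill (2+1,1+0) = (3,1)
Fill (2+1,1+1) = (3,2)
Fill (2+2,1+0) = (4,1)

Answer: ........
.#......
..#....#
######.#
.#.....#
.#..#..#
.#..#...
#.##..##
.....#.#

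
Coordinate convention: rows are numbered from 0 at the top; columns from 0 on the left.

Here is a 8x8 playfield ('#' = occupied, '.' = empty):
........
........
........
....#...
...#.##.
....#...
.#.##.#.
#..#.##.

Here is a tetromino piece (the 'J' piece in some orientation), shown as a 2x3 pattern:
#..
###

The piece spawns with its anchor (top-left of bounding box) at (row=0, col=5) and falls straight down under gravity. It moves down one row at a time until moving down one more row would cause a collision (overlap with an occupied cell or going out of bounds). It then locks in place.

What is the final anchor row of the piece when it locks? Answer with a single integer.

Spawn at (row=0, col=5). Try each row:
  row 0: fits
  row 1: fits
  row 2: fits
  row 3: blocked -> lock at row 2

Answer: 2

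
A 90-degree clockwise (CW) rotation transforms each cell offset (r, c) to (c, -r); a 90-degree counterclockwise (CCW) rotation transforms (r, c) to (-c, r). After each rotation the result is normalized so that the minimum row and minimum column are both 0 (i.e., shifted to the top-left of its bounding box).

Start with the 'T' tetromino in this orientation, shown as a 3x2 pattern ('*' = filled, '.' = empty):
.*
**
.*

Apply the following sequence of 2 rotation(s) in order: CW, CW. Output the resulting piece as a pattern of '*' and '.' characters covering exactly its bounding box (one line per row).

Start:
.*
**
.*
After rotation 1 (CW):
.*.
***
After rotation 2 (CW):
*.
**
*.

Answer: *.
**
*.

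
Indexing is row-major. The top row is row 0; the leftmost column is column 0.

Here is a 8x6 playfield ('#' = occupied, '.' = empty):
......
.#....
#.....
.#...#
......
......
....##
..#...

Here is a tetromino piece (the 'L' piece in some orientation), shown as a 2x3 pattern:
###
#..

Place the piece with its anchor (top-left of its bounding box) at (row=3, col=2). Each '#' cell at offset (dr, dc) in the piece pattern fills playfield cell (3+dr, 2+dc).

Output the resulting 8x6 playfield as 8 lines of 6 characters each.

Answer: ......
.#....
#.....
.#####
..#...
......
....##
..#...

Derivation:
Fill (3+0,2+0) = (3,2)
Fill (3+0,2+1) = (3,3)
Fill (3+0,2+2) = (3,4)
Fill (3+1,2+0) = (4,2)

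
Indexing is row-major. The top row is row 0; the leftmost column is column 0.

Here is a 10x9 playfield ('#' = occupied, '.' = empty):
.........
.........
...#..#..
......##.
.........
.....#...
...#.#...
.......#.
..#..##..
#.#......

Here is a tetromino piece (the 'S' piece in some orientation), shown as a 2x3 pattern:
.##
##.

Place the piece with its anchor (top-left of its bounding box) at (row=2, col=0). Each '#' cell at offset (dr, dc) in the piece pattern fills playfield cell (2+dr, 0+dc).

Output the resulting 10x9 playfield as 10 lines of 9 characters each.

Fill (2+0,0+1) = (2,1)
Fill (2+0,0+2) = (2,2)
Fill (2+1,0+0) = (3,0)
Fill (2+1,0+1) = (3,1)

Answer: .........
.........
.###..#..
##....##.
.........
.....#...
...#.#...
.......#.
..#..##..
#.#......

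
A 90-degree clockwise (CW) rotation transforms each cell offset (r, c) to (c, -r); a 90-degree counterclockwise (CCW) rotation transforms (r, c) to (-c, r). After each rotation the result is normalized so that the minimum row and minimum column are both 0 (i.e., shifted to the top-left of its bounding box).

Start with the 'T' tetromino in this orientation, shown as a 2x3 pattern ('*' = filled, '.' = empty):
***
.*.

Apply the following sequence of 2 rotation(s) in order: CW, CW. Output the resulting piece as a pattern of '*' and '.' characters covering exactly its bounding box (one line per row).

Start:
***
.*.
After rotation 1 (CW):
.*
**
.*
After rotation 2 (CW):
.*.
***

Answer: .*.
***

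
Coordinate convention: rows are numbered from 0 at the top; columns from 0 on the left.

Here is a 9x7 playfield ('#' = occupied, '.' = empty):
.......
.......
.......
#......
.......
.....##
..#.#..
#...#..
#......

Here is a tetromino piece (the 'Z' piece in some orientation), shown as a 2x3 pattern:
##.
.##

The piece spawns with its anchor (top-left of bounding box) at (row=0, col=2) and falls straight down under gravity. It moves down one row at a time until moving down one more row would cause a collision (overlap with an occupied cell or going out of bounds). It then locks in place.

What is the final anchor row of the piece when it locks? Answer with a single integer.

Answer: 4

Derivation:
Spawn at (row=0, col=2). Try each row:
  row 0: fits
  row 1: fits
  row 2: fits
  row 3: fits
  row 4: fits
  row 5: blocked -> lock at row 4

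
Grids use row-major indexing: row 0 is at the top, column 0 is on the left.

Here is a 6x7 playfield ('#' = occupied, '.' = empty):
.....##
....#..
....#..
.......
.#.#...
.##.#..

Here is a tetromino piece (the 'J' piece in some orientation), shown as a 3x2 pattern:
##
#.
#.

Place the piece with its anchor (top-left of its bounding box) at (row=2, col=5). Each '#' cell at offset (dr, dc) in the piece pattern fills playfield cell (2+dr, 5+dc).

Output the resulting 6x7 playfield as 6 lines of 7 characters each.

Answer: .....##
....#..
....###
.....#.
.#.#.#.
.##.#..

Derivation:
Fill (2+0,5+0) = (2,5)
Fill (2+0,5+1) = (2,6)
Fill (2+1,5+0) = (3,5)
Fill (2+2,5+0) = (4,5)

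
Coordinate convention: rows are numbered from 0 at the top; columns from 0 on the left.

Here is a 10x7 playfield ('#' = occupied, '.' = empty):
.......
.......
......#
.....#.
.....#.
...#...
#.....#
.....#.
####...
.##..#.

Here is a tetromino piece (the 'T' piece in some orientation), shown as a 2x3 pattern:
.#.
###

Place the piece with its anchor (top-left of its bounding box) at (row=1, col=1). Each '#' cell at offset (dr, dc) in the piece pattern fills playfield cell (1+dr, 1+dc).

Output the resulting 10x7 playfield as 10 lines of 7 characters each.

Fill (1+0,1+1) = (1,2)
Fill (1+1,1+0) = (2,1)
Fill (1+1,1+1) = (2,2)
Fill (1+1,1+2) = (2,3)

Answer: .......
..#....
.###..#
.....#.
.....#.
...#...
#.....#
.....#.
####...
.##..#.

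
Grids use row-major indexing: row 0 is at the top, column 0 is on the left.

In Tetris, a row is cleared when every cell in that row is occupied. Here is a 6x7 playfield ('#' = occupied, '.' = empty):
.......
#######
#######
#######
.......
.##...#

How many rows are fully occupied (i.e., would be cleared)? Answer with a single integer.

Check each row:
  row 0: 7 empty cells -> not full
  row 1: 0 empty cells -> FULL (clear)
  row 2: 0 empty cells -> FULL (clear)
  row 3: 0 empty cells -> FULL (clear)
  row 4: 7 empty cells -> not full
  row 5: 4 empty cells -> not full
Total rows cleared: 3

Answer: 3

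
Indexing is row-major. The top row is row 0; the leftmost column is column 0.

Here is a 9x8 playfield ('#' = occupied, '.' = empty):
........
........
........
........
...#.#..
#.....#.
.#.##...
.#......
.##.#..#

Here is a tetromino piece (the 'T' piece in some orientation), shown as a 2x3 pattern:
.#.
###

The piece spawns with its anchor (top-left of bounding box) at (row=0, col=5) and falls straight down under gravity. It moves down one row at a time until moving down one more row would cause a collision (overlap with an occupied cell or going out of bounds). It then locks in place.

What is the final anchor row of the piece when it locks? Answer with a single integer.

Spawn at (row=0, col=5). Try each row:
  row 0: fits
  row 1: fits
  row 2: fits
  row 3: blocked -> lock at row 2

Answer: 2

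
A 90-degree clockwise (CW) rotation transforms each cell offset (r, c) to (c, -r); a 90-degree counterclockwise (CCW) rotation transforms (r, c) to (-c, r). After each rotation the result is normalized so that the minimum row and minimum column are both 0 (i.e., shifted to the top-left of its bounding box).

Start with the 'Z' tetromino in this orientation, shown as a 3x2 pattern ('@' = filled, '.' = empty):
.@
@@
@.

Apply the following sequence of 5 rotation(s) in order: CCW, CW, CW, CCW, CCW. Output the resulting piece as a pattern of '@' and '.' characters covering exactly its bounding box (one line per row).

Answer: @@.
.@@

Derivation:
Start:
.@
@@
@.
After rotation 1 (CCW):
@@.
.@@
After rotation 2 (CW):
.@
@@
@.
After rotation 3 (CW):
@@.
.@@
After rotation 4 (CCW):
.@
@@
@.
After rotation 5 (CCW):
@@.
.@@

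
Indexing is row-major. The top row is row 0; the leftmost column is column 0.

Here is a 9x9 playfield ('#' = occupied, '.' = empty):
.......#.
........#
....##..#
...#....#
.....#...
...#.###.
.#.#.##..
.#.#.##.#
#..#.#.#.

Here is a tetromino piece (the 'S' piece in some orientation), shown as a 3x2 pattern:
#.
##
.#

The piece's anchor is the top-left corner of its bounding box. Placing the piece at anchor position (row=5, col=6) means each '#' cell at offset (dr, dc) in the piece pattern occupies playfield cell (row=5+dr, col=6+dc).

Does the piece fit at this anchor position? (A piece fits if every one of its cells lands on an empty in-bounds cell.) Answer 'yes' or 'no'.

Answer: no

Derivation:
Check each piece cell at anchor (5, 6):
  offset (0,0) -> (5,6): occupied ('#') -> FAIL
  offset (1,0) -> (6,6): occupied ('#') -> FAIL
  offset (1,1) -> (6,7): empty -> OK
  offset (2,1) -> (7,7): empty -> OK
All cells valid: no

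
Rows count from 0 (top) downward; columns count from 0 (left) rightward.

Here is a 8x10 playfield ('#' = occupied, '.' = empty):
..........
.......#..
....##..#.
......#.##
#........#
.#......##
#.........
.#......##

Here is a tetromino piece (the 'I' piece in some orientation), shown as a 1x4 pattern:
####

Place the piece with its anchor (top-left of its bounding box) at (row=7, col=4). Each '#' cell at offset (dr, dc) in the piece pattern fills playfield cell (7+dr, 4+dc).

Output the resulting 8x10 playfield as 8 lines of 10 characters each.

Fill (7+0,4+0) = (7,4)
Fill (7+0,4+1) = (7,5)
Fill (7+0,4+2) = (7,6)
Fill (7+0,4+3) = (7,7)

Answer: ..........
.......#..
....##..#.
......#.##
#........#
.#......##
#.........
.#..######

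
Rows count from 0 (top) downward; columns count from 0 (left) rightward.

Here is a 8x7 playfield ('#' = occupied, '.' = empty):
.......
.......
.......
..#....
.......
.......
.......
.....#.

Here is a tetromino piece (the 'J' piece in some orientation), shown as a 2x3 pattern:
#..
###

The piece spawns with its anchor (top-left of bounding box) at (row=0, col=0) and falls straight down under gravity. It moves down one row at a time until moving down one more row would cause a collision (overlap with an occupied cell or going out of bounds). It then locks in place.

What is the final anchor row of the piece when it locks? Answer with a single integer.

Spawn at (row=0, col=0). Try each row:
  row 0: fits
  row 1: fits
  row 2: blocked -> lock at row 1

Answer: 1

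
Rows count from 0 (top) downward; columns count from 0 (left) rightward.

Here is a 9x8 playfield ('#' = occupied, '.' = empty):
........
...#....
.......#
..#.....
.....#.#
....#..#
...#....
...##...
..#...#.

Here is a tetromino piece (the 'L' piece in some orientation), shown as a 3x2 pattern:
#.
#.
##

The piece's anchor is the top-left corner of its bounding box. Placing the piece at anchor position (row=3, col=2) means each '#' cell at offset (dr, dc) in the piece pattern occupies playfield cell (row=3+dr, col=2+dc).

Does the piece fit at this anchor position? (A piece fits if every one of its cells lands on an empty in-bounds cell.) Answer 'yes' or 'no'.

Answer: no

Derivation:
Check each piece cell at anchor (3, 2):
  offset (0,0) -> (3,2): occupied ('#') -> FAIL
  offset (1,0) -> (4,2): empty -> OK
  offset (2,0) -> (5,2): empty -> OK
  offset (2,1) -> (5,3): empty -> OK
All cells valid: no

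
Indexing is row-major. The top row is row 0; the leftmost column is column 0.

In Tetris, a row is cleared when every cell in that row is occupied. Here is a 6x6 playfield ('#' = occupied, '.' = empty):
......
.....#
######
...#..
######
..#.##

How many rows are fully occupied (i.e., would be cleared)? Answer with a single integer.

Check each row:
  row 0: 6 empty cells -> not full
  row 1: 5 empty cells -> not full
  row 2: 0 empty cells -> FULL (clear)
  row 3: 5 empty cells -> not full
  row 4: 0 empty cells -> FULL (clear)
  row 5: 3 empty cells -> not full
Total rows cleared: 2

Answer: 2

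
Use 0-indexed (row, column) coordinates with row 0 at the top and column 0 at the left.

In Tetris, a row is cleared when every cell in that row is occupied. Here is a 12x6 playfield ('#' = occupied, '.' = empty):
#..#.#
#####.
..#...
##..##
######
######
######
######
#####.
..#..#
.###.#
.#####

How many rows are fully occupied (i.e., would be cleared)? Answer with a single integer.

Check each row:
  row 0: 3 empty cells -> not full
  row 1: 1 empty cell -> not full
  row 2: 5 empty cells -> not full
  row 3: 2 empty cells -> not full
  row 4: 0 empty cells -> FULL (clear)
  row 5: 0 empty cells -> FULL (clear)
  row 6: 0 empty cells -> FULL (clear)
  row 7: 0 empty cells -> FULL (clear)
  row 8: 1 empty cell -> not full
  row 9: 4 empty cells -> not full
  row 10: 2 empty cells -> not full
  row 11: 1 empty cell -> not full
Total rows cleared: 4

Answer: 4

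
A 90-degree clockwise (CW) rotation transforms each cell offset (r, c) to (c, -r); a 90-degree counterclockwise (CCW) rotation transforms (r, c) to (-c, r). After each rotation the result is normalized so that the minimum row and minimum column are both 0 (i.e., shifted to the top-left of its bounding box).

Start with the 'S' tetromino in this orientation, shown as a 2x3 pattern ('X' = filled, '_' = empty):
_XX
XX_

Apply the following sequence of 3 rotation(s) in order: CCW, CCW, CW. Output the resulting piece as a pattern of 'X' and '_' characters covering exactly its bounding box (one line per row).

Answer: X_
XX
_X

Derivation:
Start:
_XX
XX_
After rotation 1 (CCW):
X_
XX
_X
After rotation 2 (CCW):
_XX
XX_
After rotation 3 (CW):
X_
XX
_X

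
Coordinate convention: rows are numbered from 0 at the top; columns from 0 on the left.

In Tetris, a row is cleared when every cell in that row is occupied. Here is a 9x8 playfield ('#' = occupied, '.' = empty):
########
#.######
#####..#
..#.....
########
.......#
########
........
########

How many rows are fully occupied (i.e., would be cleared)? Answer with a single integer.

Answer: 4

Derivation:
Check each row:
  row 0: 0 empty cells -> FULL (clear)
  row 1: 1 empty cell -> not full
  row 2: 2 empty cells -> not full
  row 3: 7 empty cells -> not full
  row 4: 0 empty cells -> FULL (clear)
  row 5: 7 empty cells -> not full
  row 6: 0 empty cells -> FULL (clear)
  row 7: 8 empty cells -> not full
  row 8: 0 empty cells -> FULL (clear)
Total rows cleared: 4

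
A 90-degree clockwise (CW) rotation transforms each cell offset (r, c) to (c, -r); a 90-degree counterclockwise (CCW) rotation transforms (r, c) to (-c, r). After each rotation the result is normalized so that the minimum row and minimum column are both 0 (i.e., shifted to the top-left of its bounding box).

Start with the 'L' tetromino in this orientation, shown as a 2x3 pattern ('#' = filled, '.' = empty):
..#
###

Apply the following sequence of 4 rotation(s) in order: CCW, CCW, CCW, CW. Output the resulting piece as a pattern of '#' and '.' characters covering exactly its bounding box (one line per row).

Answer: ###
#..

Derivation:
Start:
..#
###
After rotation 1 (CCW):
##
.#
.#
After rotation 2 (CCW):
###
#..
After rotation 3 (CCW):
#.
#.
##
After rotation 4 (CW):
###
#..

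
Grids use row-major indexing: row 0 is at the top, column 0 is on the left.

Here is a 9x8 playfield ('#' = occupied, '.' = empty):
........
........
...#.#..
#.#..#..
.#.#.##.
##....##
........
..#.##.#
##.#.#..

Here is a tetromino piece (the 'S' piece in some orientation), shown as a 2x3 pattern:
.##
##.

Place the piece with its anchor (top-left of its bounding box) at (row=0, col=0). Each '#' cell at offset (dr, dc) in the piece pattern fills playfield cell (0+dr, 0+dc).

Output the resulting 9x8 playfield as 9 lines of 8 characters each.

Answer: .##.....
##......
...#.#..
#.#..#..
.#.#.##.
##....##
........
..#.##.#
##.#.#..

Derivation:
Fill (0+0,0+1) = (0,1)
Fill (0+0,0+2) = (0,2)
Fill (0+1,0+0) = (1,0)
Fill (0+1,0+1) = (1,1)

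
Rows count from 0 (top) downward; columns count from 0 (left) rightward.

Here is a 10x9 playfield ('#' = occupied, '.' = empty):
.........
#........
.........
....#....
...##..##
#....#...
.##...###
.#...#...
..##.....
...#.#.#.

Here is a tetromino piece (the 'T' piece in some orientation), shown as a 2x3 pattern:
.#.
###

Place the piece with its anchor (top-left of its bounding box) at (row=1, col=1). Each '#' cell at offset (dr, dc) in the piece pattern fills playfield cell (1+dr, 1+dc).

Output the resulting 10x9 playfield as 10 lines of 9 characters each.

Fill (1+0,1+1) = (1,2)
Fill (1+1,1+0) = (2,1)
Fill (1+1,1+1) = (2,2)
Fill (1+1,1+2) = (2,3)

Answer: .........
#.#......
.###.....
....#....
...##..##
#....#...
.##...###
.#...#...
..##.....
...#.#.#.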